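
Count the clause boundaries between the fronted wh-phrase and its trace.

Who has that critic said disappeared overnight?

"who" is extracted from the subject of "disappeared".
Boundaries crossed, outermost first: [Ø] — 1 in total.

1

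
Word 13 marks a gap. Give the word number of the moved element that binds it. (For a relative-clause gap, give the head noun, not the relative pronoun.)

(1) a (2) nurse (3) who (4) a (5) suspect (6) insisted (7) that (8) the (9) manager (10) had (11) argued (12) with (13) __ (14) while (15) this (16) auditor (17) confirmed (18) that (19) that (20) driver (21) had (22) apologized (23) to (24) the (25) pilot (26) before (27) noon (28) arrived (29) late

The gap at 13 is the prepositional object of "argued", inside a relative clause.
The relative pronoun is "who" (word 3); it is bound by the head noun immediately before it.
Its filler is the head noun "nurse", at word 2.

2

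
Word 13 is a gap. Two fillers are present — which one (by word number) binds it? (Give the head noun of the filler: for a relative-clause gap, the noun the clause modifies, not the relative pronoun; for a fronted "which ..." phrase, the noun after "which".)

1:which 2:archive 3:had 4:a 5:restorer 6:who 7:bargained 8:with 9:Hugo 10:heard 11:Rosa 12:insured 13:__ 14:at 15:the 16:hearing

The marked gap is the direct object of "insured".
Its filler is the fronted wh-phrase "which archive", at word 2.
(The other dependency links word 5 to a gap after word 6.)

2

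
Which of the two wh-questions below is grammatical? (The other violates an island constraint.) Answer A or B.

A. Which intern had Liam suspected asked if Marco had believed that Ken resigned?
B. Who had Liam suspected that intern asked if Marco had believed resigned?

In B, the wh-phrase is extracted from inside a wh-island (introduced by "if"), which blocks movement.
In A, the extraction path crosses only that-complement boundaries, which are transparent.
So A is grammatical.

A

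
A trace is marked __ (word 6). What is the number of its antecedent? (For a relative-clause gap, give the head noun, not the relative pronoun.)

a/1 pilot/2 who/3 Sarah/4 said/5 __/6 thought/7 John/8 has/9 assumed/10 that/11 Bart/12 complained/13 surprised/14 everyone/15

2

The gap at 6 is the subject of "thought", inside a relative clause.
The relative pronoun is "who" (word 3); it is bound by the head noun immediately before it.
Its filler is the head noun "pilot", at word 2.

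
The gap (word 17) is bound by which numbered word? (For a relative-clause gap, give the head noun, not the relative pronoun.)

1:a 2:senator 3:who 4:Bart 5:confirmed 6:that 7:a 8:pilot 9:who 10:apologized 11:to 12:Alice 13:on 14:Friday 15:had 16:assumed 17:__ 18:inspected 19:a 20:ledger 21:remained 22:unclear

2

The gap at 17 is the subject of "inspected", inside a relative clause.
The relative pronoun is "who" (word 3); it is bound by the head noun immediately before it.
Its filler is the head noun "senator", at word 2.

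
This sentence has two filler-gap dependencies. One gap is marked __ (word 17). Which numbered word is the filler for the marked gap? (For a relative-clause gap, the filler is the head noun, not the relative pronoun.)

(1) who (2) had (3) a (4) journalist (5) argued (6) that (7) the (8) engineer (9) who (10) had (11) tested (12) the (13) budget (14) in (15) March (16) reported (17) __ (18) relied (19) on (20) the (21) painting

The marked gap is the subject of "relied".
Its filler is the fronted wh-phrase "who", at word 1.
(The other dependency links word 8 to a gap after word 9.)

1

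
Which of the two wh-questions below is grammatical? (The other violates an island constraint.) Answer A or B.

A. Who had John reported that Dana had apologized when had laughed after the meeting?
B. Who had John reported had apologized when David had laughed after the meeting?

In A, the wh-phrase is extracted from inside an adjunct island (introduced by "when"), which blocks movement.
In B, the extraction path crosses only that-complement boundaries, which are transparent.
So B is grammatical.

B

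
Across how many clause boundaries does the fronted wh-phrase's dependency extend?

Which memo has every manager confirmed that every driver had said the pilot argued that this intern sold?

"which memo" is extracted from the object of "sold".
Boundaries crossed, outermost first: [that], [Ø], [that] — 3 in total.

3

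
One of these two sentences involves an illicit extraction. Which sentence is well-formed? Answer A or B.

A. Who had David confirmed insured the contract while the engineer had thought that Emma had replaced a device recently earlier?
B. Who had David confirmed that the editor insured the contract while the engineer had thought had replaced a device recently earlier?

In B, the wh-phrase is extracted from inside an adjunct island (introduced by "while"), which blocks movement.
In A, the extraction path crosses only that-complement boundaries, which are transparent.
So A is grammatical.

A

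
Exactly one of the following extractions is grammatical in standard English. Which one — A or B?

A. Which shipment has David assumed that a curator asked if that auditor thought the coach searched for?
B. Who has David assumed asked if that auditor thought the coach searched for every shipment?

B

In A, the wh-phrase is extracted from inside a wh-island (introduced by "if"), which blocks movement.
In B, the extraction path crosses only that-complement boundaries, which are transparent.
So B is grammatical.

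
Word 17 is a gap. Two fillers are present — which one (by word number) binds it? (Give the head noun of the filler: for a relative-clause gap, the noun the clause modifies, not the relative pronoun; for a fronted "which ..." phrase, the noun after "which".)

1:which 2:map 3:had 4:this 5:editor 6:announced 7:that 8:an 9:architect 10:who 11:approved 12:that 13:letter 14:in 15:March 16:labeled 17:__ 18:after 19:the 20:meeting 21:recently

2

The marked gap is the direct object of "labeled".
Its filler is the fronted wh-phrase "which map", at word 2.
(The other dependency links word 9 to a gap after word 10.)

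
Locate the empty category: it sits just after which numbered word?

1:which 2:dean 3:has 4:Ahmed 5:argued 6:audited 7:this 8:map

The displaced element is "which dean" (word 2).
It is linked across 1 clause boundary (Ø).
It functions as the subject of "audited", so the gap sits immediately after word 5 ("argued").
Base order: Ahmed has argued that which dean audited this map.

5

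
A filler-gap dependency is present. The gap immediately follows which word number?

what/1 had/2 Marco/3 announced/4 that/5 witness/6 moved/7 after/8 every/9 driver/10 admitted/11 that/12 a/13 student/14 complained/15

The displaced element is "what" (word 1).
It is linked across 1 clause boundary (Ø).
It functions as the direct object of "moved", so the gap sits immediately after word 7 ("moved").
Base order: Marco had announced that witness moved what after every driver admitted that a student complained.

7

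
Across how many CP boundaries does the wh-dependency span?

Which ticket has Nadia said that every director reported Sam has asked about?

2

"which ticket" is extracted from the PP object of "asked".
Boundaries crossed, outermost first: [that], [Ø] — 2 in total.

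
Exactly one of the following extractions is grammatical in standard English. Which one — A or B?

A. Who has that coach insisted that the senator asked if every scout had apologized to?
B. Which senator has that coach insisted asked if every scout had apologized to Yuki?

In A, the wh-phrase is extracted from inside a wh-island (introduced by "if"), which blocks movement.
In B, the extraction path crosses only that-complement boundaries, which are transparent.
So B is grammatical.

B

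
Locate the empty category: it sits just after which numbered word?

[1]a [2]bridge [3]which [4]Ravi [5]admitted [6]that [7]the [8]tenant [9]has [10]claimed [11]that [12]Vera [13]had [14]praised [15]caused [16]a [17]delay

14

The displaced element is "a bridge" (word 2).
It is linked across 2 clause boundaries (that → that).
It functions as the direct object of "praised", so the gap sits immediately after word 14 ("praised").
Base order: Ravi admitted that the tenant has claimed that Vera had praised a bridge.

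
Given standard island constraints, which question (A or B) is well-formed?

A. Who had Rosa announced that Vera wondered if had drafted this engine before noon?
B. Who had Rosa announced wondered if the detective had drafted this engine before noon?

In A, the wh-phrase is extracted from inside a wh-island (introduced by "if"), which blocks movement.
In B, the extraction path crosses only that-complement boundaries, which are transparent.
So B is grammatical.

B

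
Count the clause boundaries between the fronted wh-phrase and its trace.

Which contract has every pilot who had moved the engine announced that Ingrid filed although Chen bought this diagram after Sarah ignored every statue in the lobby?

"which contract" is extracted from the object of "filed".
Boundaries crossed, outermost first: [that] — 1 in total.

1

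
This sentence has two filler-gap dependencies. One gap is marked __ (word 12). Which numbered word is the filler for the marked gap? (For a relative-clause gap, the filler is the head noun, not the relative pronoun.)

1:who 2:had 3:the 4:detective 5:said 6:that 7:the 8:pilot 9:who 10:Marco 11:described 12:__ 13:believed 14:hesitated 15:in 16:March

The marked gap is inside the relative clause, the direct object of "described".
Its filler is the head noun "pilot" (via "who"), at word 8.
(The other dependency links word 1 to a gap after word 13.)

8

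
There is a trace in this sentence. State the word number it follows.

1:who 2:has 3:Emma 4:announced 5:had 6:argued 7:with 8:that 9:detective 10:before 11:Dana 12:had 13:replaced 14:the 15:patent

4

The displaced element is "who" (word 1).
It is linked across 1 clause boundary (Ø).
It functions as the subject of "argued", so the gap sits immediately after word 4 ("announced").
Base order: Emma has announced that who had argued with that detective before Dana had replaced the patent.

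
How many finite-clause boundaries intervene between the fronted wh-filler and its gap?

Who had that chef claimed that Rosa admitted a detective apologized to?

"who" is extracted from the PP object of "apologized".
Boundaries crossed, outermost first: [that], [Ø] — 2 in total.

2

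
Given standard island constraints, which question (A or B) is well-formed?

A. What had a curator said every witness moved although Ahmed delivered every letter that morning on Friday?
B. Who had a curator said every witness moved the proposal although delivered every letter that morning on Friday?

A

In B, the wh-phrase is extracted from inside an adjunct island (introduced by "although"), which blocks movement.
In A, the extraction path crosses only that-complement boundaries, which are transparent.
So A is grammatical.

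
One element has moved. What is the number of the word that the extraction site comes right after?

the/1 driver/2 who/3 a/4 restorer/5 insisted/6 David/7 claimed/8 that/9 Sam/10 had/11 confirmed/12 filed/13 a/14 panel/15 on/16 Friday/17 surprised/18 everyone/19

12

The displaced element is "the driver" (word 2).
It is linked across 3 clause boundaries (Ø → that → Ø).
It functions as the subject of "filed", so the gap sits immediately after word 12 ("confirmed").
Base order: A restorer insisted David claimed that Sam had confirmed that the driver filed a panel on Friday.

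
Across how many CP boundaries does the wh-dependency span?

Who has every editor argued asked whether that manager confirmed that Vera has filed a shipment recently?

"who" is extracted from the subject of "asked".
Boundaries crossed, outermost first: [Ø] — 1 in total.

1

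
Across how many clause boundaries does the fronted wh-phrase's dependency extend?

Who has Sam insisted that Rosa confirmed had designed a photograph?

"who" is extracted from the subject of "designed".
Boundaries crossed, outermost first: [that], [Ø] — 2 in total.

2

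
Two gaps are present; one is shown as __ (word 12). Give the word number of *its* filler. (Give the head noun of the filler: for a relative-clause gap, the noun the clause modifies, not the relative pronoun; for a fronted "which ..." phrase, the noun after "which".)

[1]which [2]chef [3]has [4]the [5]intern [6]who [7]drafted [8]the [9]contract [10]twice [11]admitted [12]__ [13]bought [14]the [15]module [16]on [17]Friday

The marked gap is the subject of "bought".
Its filler is the fronted wh-phrase "which chef", at word 2.
(The other dependency links word 5 to a gap after word 6.)

2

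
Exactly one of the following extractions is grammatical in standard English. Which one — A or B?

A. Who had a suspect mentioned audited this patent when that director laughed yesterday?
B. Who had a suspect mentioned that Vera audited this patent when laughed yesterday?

A

In B, the wh-phrase is extracted from inside an adjunct island (introduced by "when"), which blocks movement.
In A, the extraction path crosses only that-complement boundaries, which are transparent.
So A is grammatical.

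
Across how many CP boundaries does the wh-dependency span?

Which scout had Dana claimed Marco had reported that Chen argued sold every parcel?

"which scout" is extracted from the subject of "sold".
Boundaries crossed, outermost first: [Ø], [that], [Ø] — 3 in total.

3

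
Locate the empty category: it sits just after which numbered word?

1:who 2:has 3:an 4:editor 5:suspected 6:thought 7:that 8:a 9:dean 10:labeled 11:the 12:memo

The displaced element is "who" (word 1).
It is linked across 1 clause boundary (Ø).
It functions as the subject of "thought", so the gap sits immediately after word 5 ("suspected").
Base order: An editor has suspected who thought that a dean labeled the memo.

5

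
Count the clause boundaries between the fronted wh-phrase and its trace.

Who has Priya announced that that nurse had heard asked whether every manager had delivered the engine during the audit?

"who" is extracted from the subject of "asked".
Boundaries crossed, outermost first: [that], [Ø] — 2 in total.

2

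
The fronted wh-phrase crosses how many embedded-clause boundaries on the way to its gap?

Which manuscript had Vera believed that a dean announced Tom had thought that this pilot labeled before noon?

"which manuscript" is extracted from the object of "labeled".
Boundaries crossed, outermost first: [that], [Ø], [that] — 3 in total.

3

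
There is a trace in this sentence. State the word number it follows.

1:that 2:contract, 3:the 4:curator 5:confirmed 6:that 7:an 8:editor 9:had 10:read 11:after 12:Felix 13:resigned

10

The displaced element is "that contract" (word 2).
It is linked across 1 clause boundary (that).
It functions as the direct object of "read", so the gap sits immediately after word 10 ("read").
Base order: The curator confirmed that an editor had read that contract after Felix resigned.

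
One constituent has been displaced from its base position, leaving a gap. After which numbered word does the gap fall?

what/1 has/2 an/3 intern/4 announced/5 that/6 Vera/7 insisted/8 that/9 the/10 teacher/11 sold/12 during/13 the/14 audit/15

The displaced element is "what" (word 1).
It is linked across 2 clause boundaries (that → that).
It functions as the direct object of "sold", so the gap sits immediately after word 12 ("sold").
Base order: An intern has announced that Vera insisted that the teacher sold what during the audit.

12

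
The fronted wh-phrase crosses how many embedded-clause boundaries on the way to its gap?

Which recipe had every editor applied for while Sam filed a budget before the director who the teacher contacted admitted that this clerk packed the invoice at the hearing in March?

0

"which recipe" originates inside the matrix clause — no clause boundary is crossed.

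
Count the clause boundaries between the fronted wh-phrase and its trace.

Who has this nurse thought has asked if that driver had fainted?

1

"who" is extracted from the subject of "asked".
Boundaries crossed, outermost first: [Ø] — 1 in total.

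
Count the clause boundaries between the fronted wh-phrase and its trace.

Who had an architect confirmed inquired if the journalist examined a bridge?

"who" is extracted from the subject of "inquired".
Boundaries crossed, outermost first: [Ø] — 1 in total.

1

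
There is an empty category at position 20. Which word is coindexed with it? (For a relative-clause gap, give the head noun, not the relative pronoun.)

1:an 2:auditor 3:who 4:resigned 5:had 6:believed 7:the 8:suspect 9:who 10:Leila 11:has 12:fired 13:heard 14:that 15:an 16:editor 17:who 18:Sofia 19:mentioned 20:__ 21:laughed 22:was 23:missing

16

The gap at 20 is the subject of "laughed", inside a relative clause.
The relative pronoun is "who" (word 17); it is bound by the head noun immediately before it.
Its filler is the head noun "editor", at word 16.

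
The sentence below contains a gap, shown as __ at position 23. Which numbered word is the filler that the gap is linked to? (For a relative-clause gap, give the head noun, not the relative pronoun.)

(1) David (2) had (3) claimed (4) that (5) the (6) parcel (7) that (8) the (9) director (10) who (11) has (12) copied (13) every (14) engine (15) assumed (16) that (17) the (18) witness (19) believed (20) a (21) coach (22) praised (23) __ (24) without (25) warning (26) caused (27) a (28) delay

The gap at 23 is the object of "praised", inside a relative clause.
The relative pronoun is "that" (word 7); it is bound by the head noun immediately before it.
Its filler is the head noun "parcel", at word 6.

6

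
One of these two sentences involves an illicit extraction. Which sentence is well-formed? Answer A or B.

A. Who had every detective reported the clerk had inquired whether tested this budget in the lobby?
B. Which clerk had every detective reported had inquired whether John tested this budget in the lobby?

B

In A, the wh-phrase is extracted from inside a wh-island (introduced by "whether"), which blocks movement.
In B, the extraction path crosses only that-complement boundaries, which are transparent.
So B is grammatical.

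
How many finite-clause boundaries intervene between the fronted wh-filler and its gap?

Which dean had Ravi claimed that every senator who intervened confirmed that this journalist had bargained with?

"which dean" is extracted from the PP object of "bargained".
Boundaries crossed, outermost first: [that], [that] — 2 in total.

2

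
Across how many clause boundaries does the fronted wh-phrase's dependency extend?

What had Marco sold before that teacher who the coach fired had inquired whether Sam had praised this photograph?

"what" originates inside the matrix clause — no clause boundary is crossed.

0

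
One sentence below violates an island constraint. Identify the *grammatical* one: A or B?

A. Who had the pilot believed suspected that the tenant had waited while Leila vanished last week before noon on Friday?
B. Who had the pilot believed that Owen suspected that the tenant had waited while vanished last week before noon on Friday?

A

In B, the wh-phrase is extracted from inside an adjunct island (introduced by "while"), which blocks movement.
In A, the extraction path crosses only that-complement boundaries, which are transparent.
So A is grammatical.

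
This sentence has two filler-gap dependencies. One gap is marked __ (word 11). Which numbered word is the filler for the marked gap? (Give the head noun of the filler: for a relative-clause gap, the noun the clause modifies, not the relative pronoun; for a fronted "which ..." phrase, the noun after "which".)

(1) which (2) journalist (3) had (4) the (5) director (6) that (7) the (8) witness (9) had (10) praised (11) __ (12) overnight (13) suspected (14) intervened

The marked gap is inside the relative clause, the direct object of "praised".
Its filler is the head noun "director" (via "that"), at word 5.
(The other dependency links word 2 to a gap after word 13.)

5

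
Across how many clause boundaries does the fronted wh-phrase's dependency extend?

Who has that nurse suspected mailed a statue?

1

"who" is extracted from the subject of "mailed".
Boundaries crossed, outermost first: [Ø] — 1 in total.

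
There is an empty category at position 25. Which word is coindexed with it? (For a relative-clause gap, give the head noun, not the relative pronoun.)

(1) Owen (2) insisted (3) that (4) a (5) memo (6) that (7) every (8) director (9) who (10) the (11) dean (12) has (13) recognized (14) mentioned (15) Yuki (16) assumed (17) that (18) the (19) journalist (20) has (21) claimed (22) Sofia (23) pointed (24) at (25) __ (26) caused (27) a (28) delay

5

The gap at 25 is the prepositional object of "pointed", inside a relative clause.
The relative pronoun is "that" (word 6); it is bound by the head noun immediately before it.
Its filler is the head noun "memo", at word 5.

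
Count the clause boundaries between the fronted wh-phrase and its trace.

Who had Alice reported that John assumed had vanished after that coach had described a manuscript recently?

2

"who" is extracted from the subject of "vanished".
Boundaries crossed, outermost first: [that], [Ø] — 2 in total.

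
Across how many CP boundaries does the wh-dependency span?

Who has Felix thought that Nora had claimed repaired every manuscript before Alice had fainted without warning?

"who" is extracted from the subject of "repaired".
Boundaries crossed, outermost first: [that], [Ø] — 2 in total.

2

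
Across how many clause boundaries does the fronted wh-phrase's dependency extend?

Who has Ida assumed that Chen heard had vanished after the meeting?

2

"who" is extracted from the subject of "vanished".
Boundaries crossed, outermost first: [that], [Ø] — 2 in total.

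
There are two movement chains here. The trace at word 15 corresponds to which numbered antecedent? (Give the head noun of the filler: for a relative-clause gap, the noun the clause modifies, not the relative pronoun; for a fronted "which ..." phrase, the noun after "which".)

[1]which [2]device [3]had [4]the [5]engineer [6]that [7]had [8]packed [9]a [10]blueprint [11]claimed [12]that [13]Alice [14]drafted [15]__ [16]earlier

2

The marked gap is the direct object of "drafted".
Its filler is the fronted wh-phrase "which device", at word 2.
(The other dependency links word 5 to a gap after word 6.)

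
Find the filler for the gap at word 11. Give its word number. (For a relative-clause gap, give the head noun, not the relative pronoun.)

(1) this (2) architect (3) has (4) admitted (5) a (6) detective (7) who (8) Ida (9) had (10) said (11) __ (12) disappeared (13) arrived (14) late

The gap at 11 is the subject of "disappeared", inside a relative clause.
The relative pronoun is "who" (word 7); it is bound by the head noun immediately before it.
Its filler is the head noun "detective", at word 6.

6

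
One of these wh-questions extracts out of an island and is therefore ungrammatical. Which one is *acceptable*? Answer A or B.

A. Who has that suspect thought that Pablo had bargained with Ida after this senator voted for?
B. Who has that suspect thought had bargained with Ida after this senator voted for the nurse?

In A, the wh-phrase is extracted from inside an adjunct island (introduced by "after"), which blocks movement.
In B, the extraction path crosses only that-complement boundaries, which are transparent.
So B is grammatical.

B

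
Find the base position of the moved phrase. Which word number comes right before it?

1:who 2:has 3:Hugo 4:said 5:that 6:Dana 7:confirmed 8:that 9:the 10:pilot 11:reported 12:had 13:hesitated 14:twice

The displaced element is "who" (word 1).
It is linked across 3 clause boundaries (that → that → Ø).
It functions as the subject of "hesitated", so the gap sits immediately after word 11 ("reported").
Base order: Hugo has said that Dana confirmed that the pilot reported that who had hesitated twice.

11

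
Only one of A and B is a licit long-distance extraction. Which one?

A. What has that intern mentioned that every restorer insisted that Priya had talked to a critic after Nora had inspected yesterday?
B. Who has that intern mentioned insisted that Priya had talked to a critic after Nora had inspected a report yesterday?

B

In A, the wh-phrase is extracted from inside an adjunct island (introduced by "after"), which blocks movement.
In B, the extraction path crosses only that-complement boundaries, which are transparent.
So B is grammatical.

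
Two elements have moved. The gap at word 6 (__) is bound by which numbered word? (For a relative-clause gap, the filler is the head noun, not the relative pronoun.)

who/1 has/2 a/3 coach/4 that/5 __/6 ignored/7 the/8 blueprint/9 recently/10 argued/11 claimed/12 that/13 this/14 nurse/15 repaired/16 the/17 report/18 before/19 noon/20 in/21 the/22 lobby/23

4

The marked gap is inside the relative clause, the subject of "ignored".
Its filler is the head noun "coach" (via "that"), at word 4.
(The other dependency links word 1 to a gap after word 11.)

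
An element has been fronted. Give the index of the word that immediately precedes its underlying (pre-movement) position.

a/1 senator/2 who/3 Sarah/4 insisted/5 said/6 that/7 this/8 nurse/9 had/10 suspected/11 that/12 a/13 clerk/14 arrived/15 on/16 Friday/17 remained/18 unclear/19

5

The displaced element is "a senator" (word 2).
It is linked across 1 clause boundary (Ø).
It functions as the subject of "said", so the gap sits immediately after word 5 ("insisted").
Base order: Sarah insisted that a senator said that this nurse had suspected that a clerk arrived on Friday.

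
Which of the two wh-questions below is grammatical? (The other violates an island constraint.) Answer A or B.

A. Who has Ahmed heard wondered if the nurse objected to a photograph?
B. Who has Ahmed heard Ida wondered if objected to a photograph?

In B, the wh-phrase is extracted from inside a wh-island (introduced by "if"), which blocks movement.
In A, the extraction path crosses only that-complement boundaries, which are transparent.
So A is grammatical.

A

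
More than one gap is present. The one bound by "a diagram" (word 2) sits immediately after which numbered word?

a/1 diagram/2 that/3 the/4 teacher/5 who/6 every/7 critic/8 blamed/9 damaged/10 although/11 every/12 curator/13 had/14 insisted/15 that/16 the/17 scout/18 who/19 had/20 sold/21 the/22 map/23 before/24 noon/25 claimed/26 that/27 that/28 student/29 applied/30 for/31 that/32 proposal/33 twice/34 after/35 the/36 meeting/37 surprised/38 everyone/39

10

The displaced element is "a diagram" (word 2).
It functions as the direct object of "damaged", so the gap sits immediately after word 10 ("damaged").
Base order: The teacher who every critic blamed damaged a diagram although every curator had insisted that the scout who had sold the map before noon claimed that that student applied for that proposal twice after the meeting.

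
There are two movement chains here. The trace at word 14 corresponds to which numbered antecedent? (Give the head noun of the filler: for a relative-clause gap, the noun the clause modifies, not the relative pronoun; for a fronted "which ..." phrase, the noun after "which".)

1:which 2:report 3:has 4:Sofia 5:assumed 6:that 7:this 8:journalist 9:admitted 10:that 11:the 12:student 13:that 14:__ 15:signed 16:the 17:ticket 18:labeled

12

The marked gap is inside the relative clause, the subject of "signed".
Its filler is the head noun "student" (via "that"), at word 12.
(The other dependency links word 2 to a gap after word 18.)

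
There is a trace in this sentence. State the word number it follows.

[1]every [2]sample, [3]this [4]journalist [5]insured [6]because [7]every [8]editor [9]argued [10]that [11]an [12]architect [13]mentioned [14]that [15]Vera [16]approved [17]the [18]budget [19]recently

The displaced element is "every sample" (word 2).
It functions as the direct object of "insured", so the gap sits immediately after word 5 ("insured").
Base order: This journalist insured every sample because every editor argued that an architect mentioned that Vera approved the budget recently.

5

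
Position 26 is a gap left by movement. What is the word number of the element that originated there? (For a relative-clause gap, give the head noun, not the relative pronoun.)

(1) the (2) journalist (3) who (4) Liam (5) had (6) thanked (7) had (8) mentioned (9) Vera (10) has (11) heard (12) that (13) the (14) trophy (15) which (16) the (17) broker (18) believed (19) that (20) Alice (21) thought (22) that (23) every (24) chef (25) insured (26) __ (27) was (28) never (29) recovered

The gap at 26 is the object of "insured", inside a relative clause.
The relative pronoun is "which" (word 15); it is bound by the head noun immediately before it.
Its filler is the head noun "trophy", at word 14.

14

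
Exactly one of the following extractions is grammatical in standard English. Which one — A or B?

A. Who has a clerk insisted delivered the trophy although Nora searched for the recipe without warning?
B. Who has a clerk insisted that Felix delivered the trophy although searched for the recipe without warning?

In B, the wh-phrase is extracted from inside an adjunct island (introduced by "although"), which blocks movement.
In A, the extraction path crosses only that-complement boundaries, which are transparent.
So A is grammatical.

A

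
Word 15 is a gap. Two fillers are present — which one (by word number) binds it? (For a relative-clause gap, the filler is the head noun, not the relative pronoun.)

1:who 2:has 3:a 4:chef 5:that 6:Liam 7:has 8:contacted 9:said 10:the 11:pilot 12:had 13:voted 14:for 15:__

1

The marked gap is the object of the preposition "for" of "voted".
Its filler is the fronted wh-phrase "who", at word 1.
(The other dependency links word 4 to a gap after word 8.)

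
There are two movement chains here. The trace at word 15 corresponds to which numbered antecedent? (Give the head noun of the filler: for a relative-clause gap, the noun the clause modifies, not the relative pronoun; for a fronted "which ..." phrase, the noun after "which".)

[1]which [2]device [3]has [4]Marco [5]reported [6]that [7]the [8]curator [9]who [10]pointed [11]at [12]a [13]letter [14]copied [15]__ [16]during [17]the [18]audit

The marked gap is the direct object of "copied".
Its filler is the fronted wh-phrase "which device", at word 2.
(The other dependency links word 8 to a gap after word 9.)

2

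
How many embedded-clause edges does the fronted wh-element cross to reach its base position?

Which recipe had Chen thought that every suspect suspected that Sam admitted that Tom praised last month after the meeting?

3

"which recipe" is extracted from the object of "praised".
Boundaries crossed, outermost first: [that], [that], [that] — 3 in total.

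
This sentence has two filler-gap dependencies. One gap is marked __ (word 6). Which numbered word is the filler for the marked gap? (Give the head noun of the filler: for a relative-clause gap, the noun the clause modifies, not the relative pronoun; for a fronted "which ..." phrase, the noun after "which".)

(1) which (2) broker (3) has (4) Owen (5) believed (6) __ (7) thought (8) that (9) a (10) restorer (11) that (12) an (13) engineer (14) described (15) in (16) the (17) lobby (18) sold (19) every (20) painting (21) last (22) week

2

The marked gap is the subject of "thought".
Its filler is the fronted wh-phrase "which broker", at word 2.
(The other dependency links word 10 to a gap after word 14.)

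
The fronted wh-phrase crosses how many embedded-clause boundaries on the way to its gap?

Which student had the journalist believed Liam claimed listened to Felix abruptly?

"which student" is extracted from the subject of "listened".
Boundaries crossed, outermost first: [Ø], [Ø] — 2 in total.

2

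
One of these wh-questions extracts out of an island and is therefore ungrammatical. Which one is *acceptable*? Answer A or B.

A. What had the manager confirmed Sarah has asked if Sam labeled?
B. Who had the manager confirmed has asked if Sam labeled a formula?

B

In A, the wh-phrase is extracted from inside a wh-island (introduced by "if"), which blocks movement.
In B, the extraction path crosses only that-complement boundaries, which are transparent.
So B is grammatical.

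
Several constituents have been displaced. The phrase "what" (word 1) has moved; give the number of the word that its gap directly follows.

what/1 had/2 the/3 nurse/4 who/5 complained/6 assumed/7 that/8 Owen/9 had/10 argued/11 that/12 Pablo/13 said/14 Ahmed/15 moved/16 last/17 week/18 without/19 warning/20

16

The displaced element is "what" (word 1).
It is linked across 3 clause boundaries (that → that → Ø).
It functions as the direct object of "moved", so the gap sits immediately after word 16 ("moved").
Base order: The nurse who complained had assumed that Owen had argued that Pablo said Ahmed moved what last week without warning.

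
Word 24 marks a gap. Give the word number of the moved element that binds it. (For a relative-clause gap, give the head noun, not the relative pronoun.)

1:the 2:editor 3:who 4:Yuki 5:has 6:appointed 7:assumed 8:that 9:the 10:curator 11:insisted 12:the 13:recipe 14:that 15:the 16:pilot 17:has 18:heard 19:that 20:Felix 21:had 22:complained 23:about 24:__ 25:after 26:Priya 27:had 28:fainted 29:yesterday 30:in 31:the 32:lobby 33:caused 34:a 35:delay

The gap at 24 is the prepositional object of "complained", inside a relative clause.
The relative pronoun is "that" (word 14); it is bound by the head noun immediately before it.
Its filler is the head noun "recipe", at word 13.

13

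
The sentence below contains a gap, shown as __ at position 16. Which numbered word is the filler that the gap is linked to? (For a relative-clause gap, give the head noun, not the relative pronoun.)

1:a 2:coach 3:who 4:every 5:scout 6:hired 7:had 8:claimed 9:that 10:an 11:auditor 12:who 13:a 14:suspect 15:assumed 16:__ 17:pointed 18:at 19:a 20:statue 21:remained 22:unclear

11

The gap at 16 is the subject of "pointed", inside a relative clause.
The relative pronoun is "who" (word 12); it is bound by the head noun immediately before it.
Its filler is the head noun "auditor", at word 11.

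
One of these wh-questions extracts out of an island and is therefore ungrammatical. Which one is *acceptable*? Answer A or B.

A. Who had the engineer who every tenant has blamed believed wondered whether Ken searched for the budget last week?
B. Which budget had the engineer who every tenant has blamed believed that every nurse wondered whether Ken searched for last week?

A

In B, the wh-phrase is extracted from inside a wh-island (introduced by "whether"), which blocks movement.
In A, the extraction path crosses only that-complement boundaries, which are transparent.
So A is grammatical.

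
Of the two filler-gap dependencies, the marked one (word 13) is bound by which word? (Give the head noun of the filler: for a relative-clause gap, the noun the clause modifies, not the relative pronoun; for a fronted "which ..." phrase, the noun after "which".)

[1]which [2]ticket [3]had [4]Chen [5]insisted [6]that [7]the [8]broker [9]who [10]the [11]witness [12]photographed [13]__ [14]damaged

The marked gap is inside the relative clause, the direct object of "photographed".
Its filler is the head noun "broker" (via "who"), at word 8.
(The other dependency links word 2 to a gap after word 14.)

8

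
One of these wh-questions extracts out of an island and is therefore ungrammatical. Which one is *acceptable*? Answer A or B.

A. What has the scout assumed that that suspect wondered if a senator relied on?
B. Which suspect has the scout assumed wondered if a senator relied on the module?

In A, the wh-phrase is extracted from inside a wh-island (introduced by "if"), which blocks movement.
In B, the extraction path crosses only that-complement boundaries, which are transparent.
So B is grammatical.

B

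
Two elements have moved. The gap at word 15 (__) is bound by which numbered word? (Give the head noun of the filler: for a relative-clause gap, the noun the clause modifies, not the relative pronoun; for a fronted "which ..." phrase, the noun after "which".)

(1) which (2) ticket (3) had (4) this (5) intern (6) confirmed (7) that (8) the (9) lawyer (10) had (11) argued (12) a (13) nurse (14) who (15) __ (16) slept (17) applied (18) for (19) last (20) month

13

The marked gap is inside the relative clause, the subject of "slept".
Its filler is the head noun "nurse" (via "who"), at word 13.
(The other dependency links word 2 to a gap after word 18.)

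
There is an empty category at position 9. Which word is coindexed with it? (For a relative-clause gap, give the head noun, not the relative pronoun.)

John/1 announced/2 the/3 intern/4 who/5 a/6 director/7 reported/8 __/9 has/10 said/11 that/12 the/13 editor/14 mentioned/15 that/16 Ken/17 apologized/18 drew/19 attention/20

4

The gap at 9 is the subject of "said", inside a relative clause.
The relative pronoun is "who" (word 5); it is bound by the head noun immediately before it.
Its filler is the head noun "intern", at word 4.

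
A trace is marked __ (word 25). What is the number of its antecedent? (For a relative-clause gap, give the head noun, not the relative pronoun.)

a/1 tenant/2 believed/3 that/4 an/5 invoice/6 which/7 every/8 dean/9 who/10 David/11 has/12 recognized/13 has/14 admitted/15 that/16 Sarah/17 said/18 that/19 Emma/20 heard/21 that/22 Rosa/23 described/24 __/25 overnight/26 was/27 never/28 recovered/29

The gap at 25 is the object of "described", inside a relative clause.
The relative pronoun is "which" (word 7); it is bound by the head noun immediately before it.
Its filler is the head noun "invoice", at word 6.

6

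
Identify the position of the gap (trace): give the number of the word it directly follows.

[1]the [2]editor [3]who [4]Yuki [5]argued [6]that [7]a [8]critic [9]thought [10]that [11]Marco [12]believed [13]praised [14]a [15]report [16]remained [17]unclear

12

The displaced element is "the editor" (word 2).
It is linked across 3 clause boundaries (that → that → Ø).
It functions as the subject of "praised", so the gap sits immediately after word 12 ("believed").
Base order: Yuki argued that a critic thought that Marco believed that the editor praised a report.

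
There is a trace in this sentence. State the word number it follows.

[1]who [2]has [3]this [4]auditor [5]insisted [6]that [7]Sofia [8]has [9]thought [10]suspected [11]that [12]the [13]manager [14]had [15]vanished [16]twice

The displaced element is "who" (word 1).
It is linked across 2 clause boundaries (that → Ø).
It functions as the subject of "suspected", so the gap sits immediately after word 9 ("thought").
Base order: This auditor has insisted that Sofia has thought that who suspected that the manager had vanished twice.

9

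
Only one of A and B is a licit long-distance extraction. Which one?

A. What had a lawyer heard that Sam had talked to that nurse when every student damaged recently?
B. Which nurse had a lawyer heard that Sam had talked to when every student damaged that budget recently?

B

In A, the wh-phrase is extracted from inside an adjunct island (introduced by "when"), which blocks movement.
In B, the extraction path crosses only that-complement boundaries, which are transparent.
So B is grammatical.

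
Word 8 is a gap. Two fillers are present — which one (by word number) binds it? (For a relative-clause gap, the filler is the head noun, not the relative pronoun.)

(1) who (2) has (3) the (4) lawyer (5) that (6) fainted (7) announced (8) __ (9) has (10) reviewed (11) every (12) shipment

The marked gap is the subject of "reviewed".
Its filler is the fronted wh-phrase "who", at word 1.
(The other dependency links word 4 to a gap after word 5.)

1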